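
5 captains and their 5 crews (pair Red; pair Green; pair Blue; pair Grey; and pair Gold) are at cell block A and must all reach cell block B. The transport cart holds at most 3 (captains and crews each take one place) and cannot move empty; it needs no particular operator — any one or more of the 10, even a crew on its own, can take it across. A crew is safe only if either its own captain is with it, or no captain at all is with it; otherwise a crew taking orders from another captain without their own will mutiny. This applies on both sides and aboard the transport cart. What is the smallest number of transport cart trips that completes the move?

11

Counting alone: each trip to cell block B takes at most 3 across and each return brings at least 1 back, so after t trips out (and t−1 returns) at most 3t − (t−1) of the 10 are across; that first reaches 10 at t = 5, so at least 9 crossings are needed.
The safety rule pushes this higher. Following every safe sequence of crossings, the most of the 10 that can be at cell block B as the transport cart arrives there on crossing 9 is 9 — never all 10.
So no plan with fewer than 11 crossings exists, and this one achieves 11:
1. captain Red and crew Red cross → cell block B.
2. captain Red crosses ← cell block A.
3. crew Blue, crew Green, and crew Grey cross → cell block B.
4. crew Red crosses ← cell block A.
5. captain Blue, captain Green, and captain Grey cross → cell block B.
6. captain Green and crew Green cross ← cell block A.
7. captain Gold, captain Green, and captain Red cross → cell block B.
8. crew Blue crosses ← cell block A.
9. crew Green and crew Red cross → cell block B.
10. crew Red crosses ← cell block A.
11. crew Blue, crew Gold, and crew Red cross → cell block B.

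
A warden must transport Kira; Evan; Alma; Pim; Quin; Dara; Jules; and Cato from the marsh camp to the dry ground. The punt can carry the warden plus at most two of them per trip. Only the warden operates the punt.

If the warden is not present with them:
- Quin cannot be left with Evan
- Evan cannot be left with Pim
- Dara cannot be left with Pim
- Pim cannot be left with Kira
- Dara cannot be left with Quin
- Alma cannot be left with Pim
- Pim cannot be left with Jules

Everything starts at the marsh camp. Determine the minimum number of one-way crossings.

11

Counting alone: the warden can take at most 2 across per trip to the dry ground, so moving all 8 needs at least 4 loaded trips out, with a return between consecutive ones — at least 7 crossings.
The safety rule pushes this higher. Following every safe sequence of crossings, the most of the 8 that can be at the dry ground as the punt arrives there on crossings 7, 9 is 6, 7 respectively — never all 8.
So no plan with fewer than 11 crossings exists, and this one achieves 11:
1. Warden goes to the dry ground with Pim and Quin.
2. Warden goes back to the marsh camp alone.
3. Warden goes to the dry ground with Cato.
4. Warden goes back to the marsh camp alone.
5. Warden goes to the dry ground with Evan and Kira.
6. Warden goes back to the marsh camp with Pim and Quin.
7. Warden goes to the dry ground with Dara and Pim.
8. Warden goes back to the marsh camp with Pim.
9. Warden goes to the dry ground with Alma and Jules.
10. Warden goes back to the marsh camp alone.
11. Warden goes to the dry ground with Pim and Quin.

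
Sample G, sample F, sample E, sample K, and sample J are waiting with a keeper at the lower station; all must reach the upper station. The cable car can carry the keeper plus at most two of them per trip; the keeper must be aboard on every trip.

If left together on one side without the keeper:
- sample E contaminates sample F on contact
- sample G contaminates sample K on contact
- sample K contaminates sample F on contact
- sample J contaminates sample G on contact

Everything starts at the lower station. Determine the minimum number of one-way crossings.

Counting alone: the keeper can take at most 2 across per trip to the upper station, so moving all 5 needs at least 3 loaded trips out, with a return between consecutive ones — at least 5 crossings.
The safety rule pushes this higher. Following every safe sequence of crossings, the most of the 5 that can be at the upper station as the cable car arrives there on crossing 5 is 4 — never all 5.
So no plan with fewer than 7 crossings exists, and this one achieves 7:
1. Keeper goes to the upper station with sample F and sample G.
2. Keeper goes back to the lower station alone.
3. Keeper goes to the upper station with sample E.
4. Keeper goes back to the lower station with sample F.
5. Keeper goes to the upper station with sample J and sample K.
6. Keeper goes back to the lower station with sample G.
7. Keeper goes to the upper station with sample F and sample G.

7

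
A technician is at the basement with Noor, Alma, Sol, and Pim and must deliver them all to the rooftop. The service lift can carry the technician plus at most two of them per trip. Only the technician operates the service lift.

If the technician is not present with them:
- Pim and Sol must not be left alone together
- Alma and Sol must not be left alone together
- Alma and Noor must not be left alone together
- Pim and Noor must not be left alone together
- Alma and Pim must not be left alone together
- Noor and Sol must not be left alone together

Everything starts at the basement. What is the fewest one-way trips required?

impossible

Whatever the first load, the items left behind include a forbidden pair without the technician. No opening move is safe, so no plan exists.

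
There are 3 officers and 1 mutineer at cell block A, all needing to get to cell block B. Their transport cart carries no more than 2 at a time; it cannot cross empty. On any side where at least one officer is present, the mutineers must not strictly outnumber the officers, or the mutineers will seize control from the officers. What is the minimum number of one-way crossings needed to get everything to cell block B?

Counting alone: each trip to cell block B takes at most 2 across and each return brings at least 1 back, so after t trips out (and t−1 returns) at most 2t − (t−1) of the 4 are across; that first reaches 4 at t = 3, so at least 5 crossings are needed.
The plan below uses exactly 5 crossings, so it is optimal:
1. 1 officer and 1 mutineer → cell block B.  (cell block A: 2O 0M; cell block B: 1O 1M)
2. 1 mutineer ← cell block A.  (cell block A: 2O 1M; cell block B: 1O 0M)
3. 1 officer and 1 mutineer → cell block B.  (cell block A: 1O 0M; cell block B: 2O 1M)
4. 1 mutineer ← cell block A.  (cell block A: 1O 1M; cell block B: 2O 0M)
5. 1 officer and 1 mutineer → cell block B.  (cell block A: 0O 0M; cell block B: 3O 1M)

5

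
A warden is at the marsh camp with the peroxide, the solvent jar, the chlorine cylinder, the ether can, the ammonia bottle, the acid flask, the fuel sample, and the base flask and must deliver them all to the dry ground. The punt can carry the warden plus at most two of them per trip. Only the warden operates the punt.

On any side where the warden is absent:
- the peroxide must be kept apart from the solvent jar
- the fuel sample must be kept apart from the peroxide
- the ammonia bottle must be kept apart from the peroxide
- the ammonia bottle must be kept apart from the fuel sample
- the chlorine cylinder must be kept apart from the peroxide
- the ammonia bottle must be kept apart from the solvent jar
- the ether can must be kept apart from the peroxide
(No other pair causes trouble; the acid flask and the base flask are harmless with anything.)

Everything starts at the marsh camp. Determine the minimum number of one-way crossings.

Counting alone: the warden can take at most 2 across per trip to the dry ground, so moving all 8 needs at least 4 loaded trips out, with a return between consecutive ones — at least 7 crossings.
The safety rule pushes this higher. Following every safe sequence of crossings, the most of the 8 that can be at the dry ground as the punt arrives there on crossings 7, 9, 11 is 5, 6, 7 respectively — never all 8.
So no plan with fewer than 13 crossings exists, and this one achieves 13:
1. Warden goes to the dry ground with the ammonia bottle and the peroxide.
2. Warden goes back to the marsh camp with the peroxide.
3. Warden goes to the dry ground with the chlorine cylinder and the peroxide.
4. Warden goes back to the marsh camp with the peroxide.
5. Warden goes to the dry ground with the ether can and the peroxide.
6. Warden goes back to the marsh camp with the peroxide.
7. Warden goes to the dry ground with the acid flask and the peroxide.
8. Warden goes back to the marsh camp with the peroxide.
9. Warden goes to the dry ground with the base flask and the peroxide.
10. Warden goes back to the marsh camp with the peroxide.
11. Warden goes to the dry ground with the fuel sample and the solvent jar.
12. Warden goes back to the marsh camp with the ammonia bottle.
13. Warden goes to the dry ground with the ammonia bottle and the peroxide.

13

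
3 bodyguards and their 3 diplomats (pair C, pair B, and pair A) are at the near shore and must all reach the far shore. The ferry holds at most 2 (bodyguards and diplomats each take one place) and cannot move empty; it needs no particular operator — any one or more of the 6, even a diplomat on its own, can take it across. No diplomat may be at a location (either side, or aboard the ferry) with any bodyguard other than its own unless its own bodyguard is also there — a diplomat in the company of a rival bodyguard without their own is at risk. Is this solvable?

Yes

1. bodyguard C and diplomat C cross → the far shore.
2. bodyguard C crosses ← the near shore.
3. diplomat A and diplomat B cross → the far shore.
4. diplomat C crosses ← the near shore.
5. bodyguard A and bodyguard B cross → the far shore.
6. bodyguard B and diplomat B cross ← the near shore.
7. bodyguard B and bodyguard C cross → the far shore.
8. diplomat A crosses ← the near shore.
9. diplomat B and diplomat C cross → the far shore.
10. bodyguard A crosses ← the near shore.
11. bodyguard A and diplomat A cross → the far shore.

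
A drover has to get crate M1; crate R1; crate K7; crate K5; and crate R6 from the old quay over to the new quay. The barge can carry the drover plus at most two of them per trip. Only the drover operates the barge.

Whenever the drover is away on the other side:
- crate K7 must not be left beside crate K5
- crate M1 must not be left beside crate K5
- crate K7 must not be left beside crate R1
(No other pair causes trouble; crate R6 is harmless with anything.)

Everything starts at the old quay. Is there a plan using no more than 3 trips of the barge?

No

Counting alone: the drover can take at most 2 across per trip to the new quay, so moving all 5 needs at least 3 loaded trips out, with a return between consecutive ones — at least 5 crossings.
Since 3 < 5, 3 crossings cannot be enough. (The shortest complete plan in fact takes 5:)
1. Drover goes to the new quay with crate K7 and crate M1.
2. Drover goes back to the old quay alone.
3. Drover goes to the new quay with crate R6.
4. Drover goes back to the old quay alone.
5. Drover goes to the new quay with crate K5 and crate R1.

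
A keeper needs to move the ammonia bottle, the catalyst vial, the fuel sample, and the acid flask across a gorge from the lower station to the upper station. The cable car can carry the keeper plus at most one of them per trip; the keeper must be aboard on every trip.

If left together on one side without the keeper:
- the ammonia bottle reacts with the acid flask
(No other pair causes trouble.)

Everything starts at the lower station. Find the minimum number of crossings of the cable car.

7

Counting alone: the keeper can take at most 1 across per trip to the upper station, so moving all 4 needs at least 4 loaded trips out, with a return between consecutive ones — at least 7 crossings.
The plan below uses exactly 7 crossings, so it is optimal:
1. Keeper goes to the upper station with the ammonia bottle.
2. Keeper goes back to the lower station alone.
3. Keeper goes to the upper station with the catalyst vial.
4. Keeper goes back to the lower station alone.
5. Keeper goes to the upper station with the fuel sample.
6. Keeper goes back to the lower station alone.
7. Keeper goes to the upper station with the acid flask.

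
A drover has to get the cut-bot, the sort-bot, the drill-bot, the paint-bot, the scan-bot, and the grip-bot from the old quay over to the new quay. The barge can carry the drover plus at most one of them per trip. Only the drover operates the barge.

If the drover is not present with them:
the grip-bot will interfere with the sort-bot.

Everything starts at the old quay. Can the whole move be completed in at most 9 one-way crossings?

No

Counting alone: the drover can take at most 1 across per trip to the new quay, so moving all 6 needs at least 6 loaded trips out, with a return between consecutive ones — at least 11 crossings.
Since 9 < 11, 9 crossings cannot be enough. (The shortest complete plan in fact takes 11:)
1. Drover goes to the new quay with the sort-bot.  [the old quay: the cut-bot, the drill-bot, the grip-bot, the paint-bot, the scan-bot | the new quay: the sort-bot]
2. Drover goes back to the old quay alone.  [the old quay: the cut-bot, the drill-bot, the grip-bot, the paint-bot, the scan-bot | the new quay: the sort-bot]
3. Drover goes to the new quay with the cut-bot.  [the old quay: the drill-bot, the grip-bot, the paint-bot, the scan-bot | the new quay: the cut-bot, the sort-bot]
4. Drover goes back to the old quay alone.  [the old quay: the drill-bot, the grip-bot, the paint-bot, the scan-bot | the new quay: the cut-bot, the sort-bot]
5. Drover goes to the new quay with the drill-bot.  [the old quay: the grip-bot, the paint-bot, the scan-bot | the new quay: the cut-bot, the drill-bot, the sort-bot]
6. Drover goes back to the old quay alone.  [the old quay: the grip-bot, the paint-bot, the scan-bot | the new quay: the cut-bot, the drill-bot, the sort-bot]
7. Drover goes to the new quay with the paint-bot.  [the old quay: the grip-bot, the scan-bot | the new quay: the cut-bot, the drill-bot, the paint-bot, the sort-bot]
8. Drover goes back to the old quay alone.  [the old quay: the grip-bot, the scan-bot | the new quay: the cut-bot, the drill-bot, the paint-bot, the sort-bot]
9. Drover goes to the new quay with the scan-bot.  [the old quay: the grip-bot | the new quay: the cut-bot, the drill-bot, the paint-bot, the scan-bot, the sort-bot]
10. Drover goes back to the old quay alone.  [the old quay: the grip-bot | the new quay: the cut-bot, the drill-bot, the paint-bot, the scan-bot, the sort-bot]
11. Drover goes to the new quay with the grip-bot.  [the old quay: — | the new quay: the cut-bot, the drill-bot, the grip-bot, the paint-bot, the scan-bot, the sort-bot]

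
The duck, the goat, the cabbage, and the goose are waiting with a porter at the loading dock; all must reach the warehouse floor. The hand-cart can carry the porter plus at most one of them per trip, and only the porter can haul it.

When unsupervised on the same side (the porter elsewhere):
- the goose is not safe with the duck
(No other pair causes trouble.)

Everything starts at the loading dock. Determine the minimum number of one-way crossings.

7

Counting alone: the porter can take at most 1 across per trip to the warehouse floor, so moving all 4 needs at least 4 loaded trips out, with a return between consecutive ones — at least 7 crossings.
The plan below uses exactly 7 crossings, so it is optimal:
1. Porter goes to the warehouse floor with the duck.  [the loading dock: the cabbage, the goat, the goose | the warehouse floor: the duck]
2. Porter goes back to the loading dock alone.  [the loading dock: the cabbage, the goat, the goose | the warehouse floor: the duck]
3. Porter goes to the warehouse floor with the goat.  [the loading dock: the cabbage, the goose | the warehouse floor: the duck, the goat]
4. Porter goes back to the loading dock alone.  [the loading dock: the cabbage, the goose | the warehouse floor: the duck, the goat]
5. Porter goes to the warehouse floor with the cabbage.  [the loading dock: the goose | the warehouse floor: the cabbage, the duck, the goat]
6. Porter goes back to the loading dock alone.  [the loading dock: the goose | the warehouse floor: the cabbage, the duck, the goat]
7. Porter goes to the warehouse floor with the goose.  [the loading dock: — | the warehouse floor: the cabbage, the duck, the goat, the goose]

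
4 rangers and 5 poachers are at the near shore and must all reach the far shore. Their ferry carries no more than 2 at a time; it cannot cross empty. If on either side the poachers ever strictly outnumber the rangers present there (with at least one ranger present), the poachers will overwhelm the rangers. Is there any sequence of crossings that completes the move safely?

No

The poachers already outnumber the rangers at the near shore before anyone moves, so the starting position itself is disallowed.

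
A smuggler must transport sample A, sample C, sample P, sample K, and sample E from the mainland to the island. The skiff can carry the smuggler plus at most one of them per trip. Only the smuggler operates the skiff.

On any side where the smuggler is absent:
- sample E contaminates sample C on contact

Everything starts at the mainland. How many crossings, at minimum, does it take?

Counting alone: the smuggler can take at most 1 across per trip to the island, so moving all 5 needs at least 5 loaded trips out, with a return between consecutive ones — at least 9 crossings.
The plan below uses exactly 9 crossings, so it is optimal:
1. Smuggler goes to the island with sample C.  [the mainland: sample A, sample E, sample K, sample P | the island: sample C]
2. Smuggler goes back to the mainland alone.  [the mainland: sample A, sample E, sample K, sample P | the island: sample C]
3. Smuggler goes to the island with sample A.  [the mainland: sample E, sample K, sample P | the island: sample A, sample C]
4. Smuggler goes back to the mainland alone.  [the mainland: sample E, sample K, sample P | the island: sample A, sample C]
5. Smuggler goes to the island with sample P.  [the mainland: sample E, sample K | the island: sample A, sample C, sample P]
6. Smuggler goes back to the mainland alone.  [the mainland: sample E, sample K | the island: sample A, sample C, sample P]
7. Smuggler goes to the island with sample K.  [the mainland: sample E | the island: sample A, sample C, sample K, sample P]
8. Smuggler goes back to the mainland alone.  [the mainland: sample E | the island: sample A, sample C, sample K, sample P]
9. Smuggler goes to the island with sample E.  [the mainland: — | the island: sample A, sample C, sample E, sample K, sample P]

9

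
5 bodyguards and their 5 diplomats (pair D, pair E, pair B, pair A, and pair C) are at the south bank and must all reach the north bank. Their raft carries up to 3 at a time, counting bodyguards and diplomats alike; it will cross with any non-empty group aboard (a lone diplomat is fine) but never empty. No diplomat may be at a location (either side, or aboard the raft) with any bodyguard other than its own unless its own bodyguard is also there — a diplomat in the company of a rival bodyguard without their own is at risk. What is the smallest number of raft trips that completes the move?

Counting alone: each trip to the north bank takes at most 3 across and each return brings at least 1 back, so after t trips out (and t−1 returns) at most 3t − (t−1) of the 10 are across; that first reaches 10 at t = 5, so at least 9 crossings are needed.
The safety rule pushes this higher. Following every safe sequence of crossings, the most of the 10 that can be at the north bank as the raft arrives there on crossing 9 is 9 — never all 10.
So no plan with fewer than 11 crossings exists, and this one achieves 11:
1. bodyguard D and diplomat D cross → the north bank.
2. bodyguard D crosses ← the south bank.
3. diplomat A, diplomat B, and diplomat E cross → the north bank.
4. diplomat D crosses ← the south bank.
5. bodyguard A, bodyguard B, and bodyguard E cross → the north bank.
6. bodyguard E and diplomat E cross ← the south bank.
7. bodyguard C, bodyguard D, and bodyguard E cross → the north bank.
8. diplomat B crosses ← the south bank.
9. diplomat D and diplomat E cross → the north bank.
10. diplomat D crosses ← the south bank.
11. diplomat B, diplomat C, and diplomat D cross → the north bank.

11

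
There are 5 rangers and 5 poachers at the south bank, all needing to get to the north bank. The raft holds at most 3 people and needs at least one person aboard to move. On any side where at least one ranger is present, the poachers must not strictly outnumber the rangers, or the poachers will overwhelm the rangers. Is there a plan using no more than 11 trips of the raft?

Yes — this plan uses 11 crossings (≤ 11):
1. 2 poachers → the north bank.  (the south bank: 5R 3P; the north bank: 0R 2P)
2. 1 poacher ← the south bank.  (the south bank: 5R 4P; the north bank: 0R 1P)
3. 3 poachers → the north bank.  (the south bank: 5R 1P; the north bank: 0R 4P)
4. 1 poacher ← the south bank.  (the south bank: 5R 2P; the north bank: 0R 3P)
5. 3 rangers → the north bank.  (the south bank: 2R 2P; the north bank: 3R 3P)
6. 1 ranger and 1 poacher ← the south bank.  (the south bank: 3R 3P; the north bank: 2R 2P)
7. 3 rangers → the north bank.  (the south bank: 0R 3P; the north bank: 5R 2P)
8. 1 poacher ← the south bank.  (the south bank: 0R 4P; the north bank: 5R 1P)
9. 2 poachers → the north bank.  (the south bank: 0R 2P; the north bank: 5R 3P)
10. 1 poacher ← the south bank.  (the south bank: 0R 3P; the north bank: 5R 2P)
11. 3 poachers → the north bank.  (the south bank: 0R 0P; the north bank: 5R 5P)

Yes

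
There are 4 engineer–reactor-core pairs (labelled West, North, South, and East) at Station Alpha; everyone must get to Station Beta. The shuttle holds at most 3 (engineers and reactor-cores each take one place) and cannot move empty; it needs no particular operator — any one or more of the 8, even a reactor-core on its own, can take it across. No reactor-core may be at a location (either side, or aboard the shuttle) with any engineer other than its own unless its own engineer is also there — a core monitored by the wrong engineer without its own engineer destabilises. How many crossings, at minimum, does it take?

Counting alone: each trip to Station Beta takes at most 3 across and each return brings at least 1 back, so after t trips out (and t−1 returns) at most 3t − (t−1) of the 8 are across; that first reaches 8 at t = 4, so at least 7 crossings are needed.
The safety rule pushes this higher. Following every safe sequence of crossings, the most of the 8 that can be at Station Beta as the shuttle arrives there on crossing 7 is 7 — never all 8.
So no plan with fewer than 9 crossings exists, and this one achieves 9:
1. engineer West and reactor-core West cross → Station Beta.
2. engineer West crosses ← Station Alpha.
3. engineer North, engineer West, and reactor-core North cross → Station Beta.
4. engineer West and reactor-core West cross ← Station Alpha.
5. engineer East, engineer South, and engineer West cross → Station Beta.
6. reactor-core North crosses ← Station Alpha.
7. reactor-core North and reactor-core West cross → Station Beta.
8. reactor-core West crosses ← Station Alpha.
9. reactor-core East, reactor-core South, and reactor-core West cross → Station Beta.

9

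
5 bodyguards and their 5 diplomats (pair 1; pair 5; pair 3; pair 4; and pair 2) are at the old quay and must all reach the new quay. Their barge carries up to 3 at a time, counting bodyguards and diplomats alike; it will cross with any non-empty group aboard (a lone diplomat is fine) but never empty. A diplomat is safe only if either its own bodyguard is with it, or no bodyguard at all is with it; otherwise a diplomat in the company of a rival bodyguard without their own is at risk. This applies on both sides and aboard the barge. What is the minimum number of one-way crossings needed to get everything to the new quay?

11

Counting alone: each trip to the new quay takes at most 3 across and each return brings at least 1 back, so after t trips out (and t−1 returns) at most 3t − (t−1) of the 10 are across; that first reaches 10 at t = 5, so at least 9 crossings are needed.
The safety rule pushes this higher. Following every safe sequence of crossings, the most of the 10 that can be at the new quay as the barge arrives there on crossing 9 is 9 — never all 10.
So no plan with fewer than 11 crossings exists, and this one achieves 11:
1. bodyguard 1 and diplomat 1 cross → the new quay.
2. bodyguard 1 crosses ← the old quay.
3. diplomat 3, diplomat 4, and diplomat 5 cross → the new quay.
4. diplomat 1 crosses ← the old quay.
5. bodyguard 3, bodyguard 4, and bodyguard 5 cross → the new quay.
6. bodyguard 5 and diplomat 5 cross ← the old quay.
7. bodyguard 1, bodyguard 2, and bodyguard 5 cross → the new quay.
8. diplomat 3 crosses ← the old quay.
9. diplomat 1 and diplomat 5 cross → the new quay.
10. diplomat 1 crosses ← the old quay.
11. diplomat 1, diplomat 2, and diplomat 3 cross → the new quay.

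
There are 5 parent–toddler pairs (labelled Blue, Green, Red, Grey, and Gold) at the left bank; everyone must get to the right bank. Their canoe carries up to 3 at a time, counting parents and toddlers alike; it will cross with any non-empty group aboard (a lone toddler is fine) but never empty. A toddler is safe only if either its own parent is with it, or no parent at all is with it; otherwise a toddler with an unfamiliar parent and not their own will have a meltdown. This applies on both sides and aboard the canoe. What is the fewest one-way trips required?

Counting alone: each trip to the right bank takes at most 3 across and each return brings at least 1 back, so after t trips out (and t−1 returns) at most 3t − (t−1) of the 10 are across; that first reaches 10 at t = 5, so at least 9 crossings are needed.
The safety rule pushes this higher. Following every safe sequence of crossings, the most of the 10 that can be at the right bank as the canoe arrives there on crossing 9 is 9 — never all 10.
So no plan with fewer than 11 crossings exists, and this one achieves 11:
1. parent Blue and toddler Blue cross → the right bank.
2. parent Blue crosses ← the left bank.
3. toddler Green, toddler Grey, and toddler Red cross → the right bank.
4. toddler Blue crosses ← the left bank.
5. parent Green, parent Grey, and parent Red cross → the right bank.
6. parent Green and toddler Green cross ← the left bank.
7. parent Blue, parent Gold, and parent Green cross → the right bank.
8. toddler Red crosses ← the left bank.
9. toddler Blue and toddler Green cross → the right bank.
10. toddler Blue crosses ← the left bank.
11. toddler Blue, toddler Gold, and toddler Red cross → the right bank.

11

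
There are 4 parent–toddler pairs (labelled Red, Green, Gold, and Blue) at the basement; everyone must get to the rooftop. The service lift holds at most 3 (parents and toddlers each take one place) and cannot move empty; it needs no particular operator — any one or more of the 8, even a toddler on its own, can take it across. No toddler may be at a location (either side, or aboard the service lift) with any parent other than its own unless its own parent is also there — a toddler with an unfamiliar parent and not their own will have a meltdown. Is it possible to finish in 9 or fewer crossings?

Yes — this plan uses 9 crossings (≤ 9):
1. parent Red and toddler Red cross → the rooftop.
2. parent Red crosses ← the basement.
3. parent Green, parent Red, and toddler Green cross → the rooftop.
4. parent Red and toddler Red cross ← the basement.
5. parent Blue, parent Gold, and parent Red cross → the rooftop.
6. toddler Green crosses ← the basement.
7. toddler Green and toddler Red cross → the rooftop.
8. toddler Red crosses ← the basement.
9. toddler Blue, toddler Gold, and toddler Red cross → the rooftop.

Yes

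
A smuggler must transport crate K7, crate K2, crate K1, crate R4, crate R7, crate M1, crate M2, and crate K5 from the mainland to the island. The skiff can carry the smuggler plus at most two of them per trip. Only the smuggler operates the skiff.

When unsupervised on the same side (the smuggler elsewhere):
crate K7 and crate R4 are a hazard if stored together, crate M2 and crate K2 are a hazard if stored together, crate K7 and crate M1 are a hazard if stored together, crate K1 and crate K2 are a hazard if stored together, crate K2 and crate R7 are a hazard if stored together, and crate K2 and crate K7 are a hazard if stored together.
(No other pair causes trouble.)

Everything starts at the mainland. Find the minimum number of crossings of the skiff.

11

Counting alone: the smuggler can take at most 2 across per trip to the island, so moving all 8 needs at least 4 loaded trips out, with a return between consecutive ones — at least 7 crossings.
The safety rule pushes this higher. Following every safe sequence of crossings, the most of the 8 that can be at the island as the skiff arrives there on crossings 7, 9 is 6, 7 respectively — never all 8.
So no plan with fewer than 11 crossings exists, and this one achieves 11:
1. Smuggler goes to the island with crate K2 and crate K7.  [the mainland: crate K1, crate K5, crate M1, crate M2, crate R4, crate R7 | the island: crate K2, crate K7]
2. Smuggler goes back to the mainland with crate K7.  [the mainland: crate K1, crate K5, crate K7, crate M1, crate M2, crate R4, crate R7 | the island: crate K2]
3. Smuggler goes to the island with crate K1 and crate K7.  [the mainland: crate K5, crate M1, crate M2, crate R4, crate R7 | the island: crate K1, crate K2, crate K7]
4. Smuggler goes back to the mainland with crate K2.  [the mainland: crate K2, crate K5, crate M1, crate M2, crate R4, crate R7 | the island: crate K1, crate K7]
5. Smuggler goes to the island with crate K2 and crate R7.  [the mainland: crate K5, crate M1, crate M2, crate R4 | the island: crate K1, crate K2, crate K7, crate R7]
6. Smuggler goes back to the mainland with crate K2.  [the mainland: crate K2, crate K5, crate M1, crate M2, crate R4 | the island: crate K1, crate K7, crate R7]
7. Smuggler goes to the island with crate K5 and crate M2.  [the mainland: crate K2, crate M1, crate R4 | the island: crate K1, crate K5, crate K7, crate M2, crate R7]
8. Smuggler goes back to the mainland alone.  [the mainland: crate K2, crate M1, crate R4 | the island: crate K1, crate K5, crate K7, crate M2, crate R7]
9. Smuggler goes to the island with crate M1 and crate R4.  [the mainland: crate K2 | the island: crate K1, crate K5, crate K7, crate M1, crate M2, crate R4, crate R7]
10. Smuggler goes back to the mainland with crate K7.  [the mainland: crate K2, crate K7 | the island: crate K1, crate K5, crate M1, crate M2, crate R4, crate R7]
11. Smuggler goes to the island with crate K2 and crate K7.  [the mainland: — | the island: crate K1, crate K2, crate K5, crate K7, crate M1, crate M2, crate R4, crate R7]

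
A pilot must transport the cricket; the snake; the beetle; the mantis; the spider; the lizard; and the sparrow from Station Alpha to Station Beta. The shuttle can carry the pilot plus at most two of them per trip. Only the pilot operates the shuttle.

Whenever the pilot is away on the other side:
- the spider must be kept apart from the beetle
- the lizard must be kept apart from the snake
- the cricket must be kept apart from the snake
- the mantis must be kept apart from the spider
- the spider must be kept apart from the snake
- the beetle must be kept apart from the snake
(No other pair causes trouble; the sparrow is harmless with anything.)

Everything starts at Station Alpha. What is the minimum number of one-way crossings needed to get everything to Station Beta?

11

Counting alone: the pilot can take at most 2 across per trip to Station Beta, so moving all 7 needs at least 4 loaded trips out, with a return between consecutive ones — at least 7 crossings.
The safety rule pushes this higher. Following every safe sequence of crossings, the most of the 7 that can be at Station Beta as the shuttle arrives there on crossings 7, 9 is 5, 6 respectively — never all 7.
So no plan with fewer than 11 crossings exists, and this one achieves 11:
1. Pilot goes to Station Beta with the snake and the spider.  [Station Alpha: the beetle, the cricket, the lizard, the mantis, the sparrow | Station Beta: the snake, the spider]
2. Pilot goes back to Station Alpha with the snake.  [Station Alpha: the beetle, the cricket, the lizard, the mantis, the snake, the sparrow | Station Beta: the spider]
3. Pilot goes to Station Beta with the cricket and the snake.  [Station Alpha: the beetle, the lizard, the mantis, the sparrow | Station Beta: the cricket, the snake, the spider]
4. Pilot goes back to Station Alpha with the snake.  [Station Alpha: the beetle, the lizard, the mantis, the snake, the sparrow | Station Beta: the cricket, the spider]
5. Pilot goes to Station Beta with the lizard and the snake.  [Station Alpha: the beetle, the mantis, the sparrow | Station Beta: the cricket, the lizard, the snake, the spider]
6. Pilot goes back to Station Alpha with the snake.  [Station Alpha: the beetle, the mantis, the snake, the sparrow | Station Beta: the cricket, the lizard, the spider]
7. Pilot goes to Station Beta with the snake and the sparrow.  [Station Alpha: the beetle, the mantis | Station Beta: the cricket, the lizard, the snake, the sparrow, the spider]
8. Pilot goes back to Station Alpha with the snake.  [Station Alpha: the beetle, the mantis, the snake | Station Beta: the cricket, the lizard, the sparrow, the spider]
9. Pilot goes to Station Beta with the beetle and the mantis.  [Station Alpha: the snake | Station Beta: the beetle, the cricket, the lizard, the mantis, the sparrow, the spider]
10. Pilot goes back to Station Alpha with the spider.  [Station Alpha: the snake, the spider | Station Beta: the beetle, the cricket, the lizard, the mantis, the sparrow]
11. Pilot goes to Station Beta with the snake and the spider.  [Station Alpha: — | Station Beta: the beetle, the cricket, the lizard, the mantis, the snake, the sparrow, the spider]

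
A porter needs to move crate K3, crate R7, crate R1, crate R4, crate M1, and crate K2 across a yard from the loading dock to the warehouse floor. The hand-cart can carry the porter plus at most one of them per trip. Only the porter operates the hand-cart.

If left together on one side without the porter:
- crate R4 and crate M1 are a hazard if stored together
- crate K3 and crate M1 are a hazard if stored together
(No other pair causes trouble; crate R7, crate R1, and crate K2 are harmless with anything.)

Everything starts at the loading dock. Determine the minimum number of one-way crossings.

13

Counting alone: the porter can take at most 1 across per trip to the warehouse floor, so moving all 6 needs at least 6 loaded trips out, with a return between consecutive ones — at least 11 crossings.
The safety rule pushes this higher. Following every safe sequence of crossings, the most of the 6 that can be at the warehouse floor as the hand-cart arrives there on crossing 11 is 5 — never all 6.
So no plan with fewer than 13 crossings exists, and this one achieves 13:
1. Porter goes to the warehouse floor with crate M1.  [the loading dock: crate K2, crate K3, crate R1, crate R4, crate R7 | the warehouse floor: crate M1]
2. Porter goes back to the loading dock alone.  [the loading dock: crate K2, crate K3, crate R1, crate R4, crate R7 | the warehouse floor: crate M1]
3. Porter goes to the warehouse floor with crate K3.  [the loading dock: crate K2, crate R1, crate R4, crate R7 | the warehouse floor: crate K3, crate M1]
4. Porter goes back to the loading dock with crate M1.  [the loading dock: crate K2, crate M1, crate R1, crate R4, crate R7 | the warehouse floor: crate K3]
5. Porter goes to the warehouse floor with crate R4.  [the loading dock: crate K2, crate M1, crate R1, crate R7 | the warehouse floor: crate K3, crate R4]
6. Porter goes back to the loading dock alone.  [the loading dock: crate K2, crate M1, crate R1, crate R7 | the warehouse floor: crate K3, crate R4]
7. Porter goes to the warehouse floor with crate R7.  [the loading dock: crate K2, crate M1, crate R1 | the warehouse floor: crate K3, crate R4, crate R7]
8. Porter goes back to the loading dock alone.  [the loading dock: crate K2, crate M1, crate R1 | the warehouse floor: crate K3, crate R4, crate R7]
9. Porter goes to the warehouse floor with crate R1.  [the loading dock: crate K2, crate M1 | the warehouse floor: crate K3, crate R1, crate R4, crate R7]
10. Porter goes back to the loading dock alone.  [the loading dock: crate K2, crate M1 | the warehouse floor: crate K3, crate R1, crate R4, crate R7]
11. Porter goes to the warehouse floor with crate K2.  [the loading dock: crate M1 | the warehouse floor: crate K2, crate K3, crate R1, crate R4, crate R7]
12. Porter goes back to the loading dock alone.  [the loading dock: crate M1 | the warehouse floor: crate K2, crate K3, crate R1, crate R4, crate R7]
13. Porter goes to the warehouse floor with crate M1.  [the loading dock: — | the warehouse floor: crate K2, crate K3, crate M1, crate R1, crate R4, crate R7]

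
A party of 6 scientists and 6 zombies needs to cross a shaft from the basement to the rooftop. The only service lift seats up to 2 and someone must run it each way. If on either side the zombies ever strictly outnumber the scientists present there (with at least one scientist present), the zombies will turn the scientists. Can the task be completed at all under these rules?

Following every safe sequence of crossings from the start, the most of the 12 that can be at the rooftop as the service lift arrives there on crossings 1, 3, 5, 7, 9 is 2, 3, 4, 5, 6 respectively; the best ever achieved is 6 of 12.
From crossing 11 on, no configuration arises that was not already reachable earlier: only 15 distinct safe configurations (who is on which side, and where the service lift is) can ever be reached, none of them has everyone across, and every continuation just revisits them. They are: 0 scientists + 0 zombies across (service lift back at the start); 0 scientists + 1 zombie across (service lift there); 0 scientists + 1 zombie across (service lift back at the start); 0 scientists + 2 zombies across (service lift there); 0 scientists + 2 zombies across (service lift back at the start); 0 scientists + 3 zombies across (service lift there); 0 scientists + 3 zombies across (service lift back at the start); 0 scientists + 4 zombies across (service lift there); 0 scientists + 4 zombies across (service lift back at the start); 0 scientists + 5 zombies across (service lift there); 0 scientists + 5 zombies across (service lift back at the start); 0 scientists + 6 zombies across (service lift there); 1 scientist + 1 zombie across (service lift there); 1 scientist + 1 zombie across (service lift back at the start); 2 scientists + 2 zombies across (service lift there). So no valid plan exists.

No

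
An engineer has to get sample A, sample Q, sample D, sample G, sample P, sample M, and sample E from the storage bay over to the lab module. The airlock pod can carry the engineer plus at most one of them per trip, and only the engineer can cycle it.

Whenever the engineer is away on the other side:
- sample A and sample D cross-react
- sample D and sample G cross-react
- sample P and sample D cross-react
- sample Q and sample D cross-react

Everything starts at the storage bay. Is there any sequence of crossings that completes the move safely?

Following every safe sequence of crossings from the start, the most of the 7 that can be at the lab module as the airlock pod arrives there on crossings 1, 3, 5, 7 is 1, 2, 3, 4 respectively; the best ever achieved is 4 of 7.
From crossing 9 on, no configuration arises that was not already reachable earlier: only 44 distinct safe configurations (who is on which side, and where the airlock pod is) can ever be reached, none of them has everyone across, and every continuation just revisits them. So no valid plan exists.

No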